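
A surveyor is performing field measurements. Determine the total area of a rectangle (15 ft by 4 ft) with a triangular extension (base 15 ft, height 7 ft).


Composite shape: rectangle + triangle
Rectangle area = 15 * 4 = 60
Triangle area = 0.5 * 15 * 7 = 52.5
Total = 60 + 52.5
Total = 112.5
112.5 ft^2


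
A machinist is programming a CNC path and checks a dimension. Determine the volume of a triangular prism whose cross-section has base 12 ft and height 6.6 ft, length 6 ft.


Shape: triangular prism
Triangle base = 12 ft, triangle height = 6.6 ft, prism length L = 6 ft
Formula: V = (1/2 * b * h_tri) * L
Cross-section area = 0.5 * 12 * 6.6 = 39.6
V = 39.6 * 6
V = 237.6
237.6 ft^3


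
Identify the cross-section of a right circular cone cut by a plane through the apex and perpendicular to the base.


Solid: right circular cone
Cutting plane: through the apex and perpendicular to the base
Visualize the intersection of the plane with the solid's surface.
The boundary of the cut region is a isosceles triangle.
isosceles triangle


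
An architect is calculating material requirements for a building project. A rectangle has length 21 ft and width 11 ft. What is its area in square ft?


Shape: rectangle
Length l = 21 ft, Width w = 11 ft
Formula: A = l * w
A = 21 * 11
A = 231
231 ft^2


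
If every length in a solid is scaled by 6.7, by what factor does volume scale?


Linear scale factor k = 6.7
Rule: under a linear scaling by k, volumes scale by k^3.
k^3 = 6.7 * 6.7 * 6.7
k^3 = 44.89 * 6.7
k^3 = 300.763
Volume scales by a factor of 300.763.
300.763 (dimensionless)


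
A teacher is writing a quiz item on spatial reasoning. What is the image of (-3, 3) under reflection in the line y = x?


Transformation: reflection
Original point: (-3, 3)
Rule for reflection over y = x: (x, y) -> (y, x)
Apply: (-3, 3) -> (3, -3)
(3, -3)


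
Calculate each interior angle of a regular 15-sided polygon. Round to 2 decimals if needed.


Shape: regular pentadecagon (15 sides)
Formula: interior angle = (n - 2) * 180 / n
(n - 2) = 13
(n - 2) * 180 = 2340
angle = 2340 / 15
angle = 156
156 degrees


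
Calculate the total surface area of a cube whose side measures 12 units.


Shape: cube
Side s = 12 units
A cube has 6 square faces.
Formula: SA = 6 * s^2
s^2 = 144
SA = 6 * 144
SA = 864
864 units^2


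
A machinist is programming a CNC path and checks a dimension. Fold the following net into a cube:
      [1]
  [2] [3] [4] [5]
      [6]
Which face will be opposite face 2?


Net: cross layout. Take square 3 as the base (bottom).
Fold the four squares in the horizontal row up around 3: 2 -> left, 4 -> right, 5 wraps to the top.
Fold 1 and 6 up from 3: 1 -> back, 6 -> front.
Opposite pairs are therefore: (1, 6), (2, 4), (3, 5).
Face 2 is opposite face 4.
face 4


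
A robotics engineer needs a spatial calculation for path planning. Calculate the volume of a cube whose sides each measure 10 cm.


Shape: cube
Side s = 10 cm
Formula: V = s^3
V = 10 * 10 * 10
V = 100 * 10
V = 1000
1000 cm^3


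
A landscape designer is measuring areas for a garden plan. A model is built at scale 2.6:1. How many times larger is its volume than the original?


Linear scale factor k = 2.6
Rule: under a linear scaling by k, volumes scale by k^3.
k^3 = 2.6 * 2.6 * 2.6
k^3 = 6.76 * 2.6
k^3 = 17.576
Volume scales by a factor of 17.576.
17.576 (dimensionless)


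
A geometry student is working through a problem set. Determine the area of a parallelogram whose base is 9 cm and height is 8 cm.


Shape: parallelogram
Base b = 9 cm, Height h = 8 cm
Formula: A = b * h
A = 9 * 8
A = 72
72 cm^2


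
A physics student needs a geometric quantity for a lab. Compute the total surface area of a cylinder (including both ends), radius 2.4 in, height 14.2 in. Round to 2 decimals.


Shape: closed cylinder
Radius r = 2.4 in, Height h = 14.2 in
Formula: SA = 2*pi*r^2 + 2*pi*r*h = 2*pi*r*(r + h)
r + h = 16.6
2 * r * (r + h) = 2 * 2.4 * 16.6 = 79.68
SA = 79.68 * pi
SA = 250.32
250.32 in^2


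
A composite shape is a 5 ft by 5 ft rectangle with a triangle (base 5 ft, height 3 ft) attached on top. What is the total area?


Composite shape: rectangle + triangle
Rectangle area = 5 * 5 = 25
Triangle area = 0.5 * 5 * 3 = 7.5
Total = 25 + 7.5
Total = 32.5
32.5 ft^2


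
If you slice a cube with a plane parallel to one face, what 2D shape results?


Solid: cube
Cutting plane: parallel to one face
Visualize the intersection of the plane with the solid's surface.
The boundary of the cut region is a square.
square


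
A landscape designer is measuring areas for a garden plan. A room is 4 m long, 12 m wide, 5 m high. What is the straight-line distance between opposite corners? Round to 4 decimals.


Shape: rectangular box (space diagonal)
l = 4 m, w = 12 m, h = 5 m
Visualize: the diagonal of the base, then a right triangle with that diagonal and the height.
Formula: d = sqrt(l^2 + w^2 + h^2)
l^2 + w^2 + h^2 = 16 + 144 + 25 = 185
d = sqrt(185)
d = 13.6015
13.6015 m


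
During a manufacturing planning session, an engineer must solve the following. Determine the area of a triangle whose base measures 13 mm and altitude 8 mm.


Shape: triangle
Base b = 13 mm, Height h = 8 mm
Formula: A = (1/2) * b * h
A = 0.5 * 13 * 8
A = 0.5 * 104
A = 52
52 mm^2


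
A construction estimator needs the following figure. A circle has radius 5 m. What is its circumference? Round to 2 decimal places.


Shape: circle
Radius r = 5 m
Formula: C = 2 * pi * r
C = 2 * pi * 5
C = 10 * pi
C = 31.42
31.42 m


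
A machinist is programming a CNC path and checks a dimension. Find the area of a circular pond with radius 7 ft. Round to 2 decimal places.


Shape: circle
Radius r = 7 ft
Formula: A = pi * r^2
r^2 = 7^2 = 49
A = pi * 49
A = 153.94
153.94 ft^2


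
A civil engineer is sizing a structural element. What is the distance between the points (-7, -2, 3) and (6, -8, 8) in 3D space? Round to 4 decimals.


3D distance between two points
P1 = (-7, -2, 3), P2 = (6, -8, 8)
Formula: d = sqrt((x2-x1)^2 + (y2-y1)^2 + (z2-z1)^2)
dx = 6 - -7 = 13
dy = -8 - -2 = -6
dz = 8 - 3 = 5
dx^2 + dy^2 + dz^2 = 169 + 36 + 25 = 230
d = sqrt(230)
d = 15.1658
15.1658 units


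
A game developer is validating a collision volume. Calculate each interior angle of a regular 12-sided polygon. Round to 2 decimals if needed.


Shape: regular dodecagon (12 sides)
Formula: interior angle = (n - 2) * 180 / n
(n - 2) = 10
(n - 2) * 180 = 1800
angle = 1800 / 12
angle = 150
150 degrees


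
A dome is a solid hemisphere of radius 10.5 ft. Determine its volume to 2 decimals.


Shape: hemisphere (half of a sphere)
Radius r = 10.5 ft
Formula: V = (1/2) * (4/3) * pi * r^3 = (2/3) * pi * r^3
r^3 = 1157.625
(2/3) * 1157.625 = 771.75
V = 771.75 * pi
V = 2424.52
2424.52 ft^3


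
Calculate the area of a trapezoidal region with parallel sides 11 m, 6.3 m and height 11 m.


Shape: trapezoid
Parallel sides a = 11 m, b = 6.3 m; Height h = 11 m
Formula: A = (a + b) * h / 2
a + b = 11 + 6.3 = 17.3
A = 17.3 * 11 / 2
A = 190.3 / 2
A = 95.15
95.15 m^2


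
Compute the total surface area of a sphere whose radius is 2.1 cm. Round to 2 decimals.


Shape: sphere
Radius r = 2.1 cm
Formula: SA = 4 * pi * r^2
r^2 = 4.41
SA = 4 * pi * 4.41
SA = 17.64 * pi
SA = 55.42
55.42 cm^2


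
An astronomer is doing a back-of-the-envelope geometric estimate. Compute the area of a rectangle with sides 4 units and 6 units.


Shape: rectangle
Length l = 4 units, Width w = 6 units
Formula: A = l * w
A = 4 * 6
A = 24
24 units^2


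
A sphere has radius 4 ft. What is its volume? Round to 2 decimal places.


Shape: sphere
Radius r = 4 ft
Formula: V = (4/3) * pi * r^3
r^3 = 64
(4/3) * 64 = 85.333333
V = 85.333333 * pi
V = 268.08
268.08 ft^3


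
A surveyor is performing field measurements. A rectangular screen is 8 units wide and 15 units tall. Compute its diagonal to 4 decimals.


Shape: rectangle (diagonal via Pythagoras)
Sides: 8 units and 15 units
Formula: d = sqrt(l^2 + w^2)
l^2 = 64, w^2 = 225
l^2 + w^2 = 289
d = sqrt(289)
d = 17.0
17 units


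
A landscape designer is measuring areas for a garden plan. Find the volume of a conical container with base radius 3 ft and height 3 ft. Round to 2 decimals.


Shape: cone
Radius r = 3 ft, Height h = 3 ft
Formula: V = (1/3) * pi * r^2 * h
r^2 = 9
pi * r^2 * h = pi * 9 * 3 = 27 * pi
V = 27 * pi / 3
V = 28.27
28.27 ft^3


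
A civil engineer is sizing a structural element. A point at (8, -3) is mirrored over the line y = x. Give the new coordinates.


Transformation: reflection
Original point: (8, -3)
Rule for reflection over y = x: (x, y) -> (y, x)
Apply: (8, -3) -> (-3, 8)
(-3, 8)


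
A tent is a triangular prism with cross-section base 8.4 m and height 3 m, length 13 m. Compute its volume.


Shape: triangular prism
Triangle base = 8.4 m, triangle height = 3 m, prism length L = 13 m
Formula: V = (1/2 * b * h_tri) * L
Cross-section area = 0.5 * 8.4 * 3 = 12.6
V = 12.6 * 13
V = 163.8
163.8 m^3


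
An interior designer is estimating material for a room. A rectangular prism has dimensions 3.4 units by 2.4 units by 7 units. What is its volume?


Shape: rectangular prism
l = 3.4 units, w = 2.4 units, h = 7 units
Formula: V = l * w * h
V = 3.4 * 2.4 * 7
V = 8.16 * 7
V = 57.12
57.12 units^3


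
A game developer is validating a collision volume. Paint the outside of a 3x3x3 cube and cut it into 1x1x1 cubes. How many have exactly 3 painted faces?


Large cube: 3 x 3 x 3, cut into unit cubes.
Cubes with 3 painted faces are at the corners. A cube always has 8 corners.
Count = 8
8 unit cubes


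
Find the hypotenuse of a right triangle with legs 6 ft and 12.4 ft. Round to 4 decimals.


Shape: right triangle
Legs a = 6 ft, b = 12.4 ft
Formula: c = sqrt(a^2 + b^2)
a^2 = 36, b^2 = 153.76
a^2 + b^2 = 189.76
c = sqrt(189.76)
c = 13.7753
13.7753 ft


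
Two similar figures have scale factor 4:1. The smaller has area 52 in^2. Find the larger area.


Linear scale factor k = 4
Original area = 52 in^2
Rule: under a linear scaling by k, areas scale by k^2.
k^2 = 4^2 = 16
New area = 52 * 16
New area = 832
832 in^2


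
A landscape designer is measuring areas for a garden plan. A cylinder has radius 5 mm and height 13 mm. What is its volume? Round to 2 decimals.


Shape: cylinder
Radius r = 5 mm, Height h = 13 mm
Formula: V = pi * r^2 * h
r^2 = 25
V = pi * 25 * 13
V = 325 * pi
V = 1021.02
1021.02 mm^3


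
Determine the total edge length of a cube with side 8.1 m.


Shape: cube
Side s = 8.1 m
A cube has 12 edges, all equal.
Formula: total edge length = 12 * s
Total = 12 * 8.1
Total = 97.2
97.2 m


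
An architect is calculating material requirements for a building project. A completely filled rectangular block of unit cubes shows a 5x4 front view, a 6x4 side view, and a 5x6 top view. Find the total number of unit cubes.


Orthographic views of a solid rectangular block:
Front view 5 x 4 -> length = 5, height = 4
Side view 6 x 4 -> width = 6, height = 4 (consistent)
Top view 5 x 6 -> confirms length = 5, width = 6
The block is 5 x 6 x 4.
Total unit cubes = 5 * 6 * 4 = 120
120 unit cubes


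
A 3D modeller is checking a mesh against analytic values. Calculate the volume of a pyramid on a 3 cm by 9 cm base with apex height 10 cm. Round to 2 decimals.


Shape: rectangular pyramid
Base: 3 cm x 9 cm, Height h = 10 cm
Formula: V = (1/3) * base_area * h
base_area = 3 * 9 = 27
base_area * h = 27 * 10 = 270
V = 270 / 3
V = 90
90 cm^3


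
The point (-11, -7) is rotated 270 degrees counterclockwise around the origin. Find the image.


Transformation: rotation about the origin
Original point: (-11, -7)
Rule for 270 deg counterclockwise: (x, y) -> (y, -x)
Apply: (-11, -7) -> (-7, 11)
(-7, 11)


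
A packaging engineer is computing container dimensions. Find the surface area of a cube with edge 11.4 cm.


Shape: cube
Side s = 11.4 cm
A cube has 6 square faces.
Formula: SA = 6 * s^2
s^2 = 129.96
SA = 6 * 129.96
SA = 779.76
779.76 cm^2


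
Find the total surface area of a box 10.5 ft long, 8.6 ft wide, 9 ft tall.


Shape: rectangular prism
l = 10.5 ft, w = 8.6 ft, h = 9 ft
Formula: SA = 2(lw + lh + wh)
lw = 90.3, lh = 94.5, wh = 77.4
lw + lh + wh = 262.2
SA = 2 * 262.2
SA = 524.4
524.4 ft^2


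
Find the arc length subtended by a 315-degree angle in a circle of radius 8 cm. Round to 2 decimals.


Shape: circular arc
Radius r = 8 cm, Angle = 315 degrees
Formula: L = (angle/360) * 2 * pi * r
2 * pi * r = 16 * pi
L = (315/360) * 16 * pi
L = 14 * pi
L = 43.98
43.98 cm


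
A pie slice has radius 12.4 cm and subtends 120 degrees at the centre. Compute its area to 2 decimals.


Shape: circular sector
Radius r = 12.4 cm, Angle = 120 degrees
Formula: A = (angle/360) * pi * r^2
r^2 = 153.76
Fraction of circle = 120/360
A = (120/360) * pi * 153.76
A = 51.253333 * pi
A = 161.02
161.02 cm^2


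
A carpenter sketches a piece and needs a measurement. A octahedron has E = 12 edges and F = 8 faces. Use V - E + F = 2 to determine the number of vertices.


Polyhedron: octahedron
Euler's formula for convex polyhedra: V - E + F = 2
Given: E = 12 edges and F = 8 faces
Solve for V:
V = 2 + E - F = 2 + 12 - 8 = 6
6 vertices


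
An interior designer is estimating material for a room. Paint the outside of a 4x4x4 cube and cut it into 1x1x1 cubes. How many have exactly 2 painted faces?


Large cube: 4 x 4 x 4, cut into unit cubes.
n = 4, so n - 2 = 2
Cubes with 2 painted faces lie along the edges, excluding corners.
A cube has 12 edges; each contributes (n - 2) = 2 such cubes.
Count = 12 * 2 = 24
24 unit cubes


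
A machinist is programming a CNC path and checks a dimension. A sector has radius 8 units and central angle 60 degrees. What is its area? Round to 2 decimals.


Shape: circular sector
Radius r = 8 units, Angle = 60 degrees
Formula: A = (angle/360) * pi * r^2
r^2 = 64
Fraction of circle = 60/360
A = (60/360) * pi * 64
A = 10.666667 * pi
A = 33.51
33.51 units^2


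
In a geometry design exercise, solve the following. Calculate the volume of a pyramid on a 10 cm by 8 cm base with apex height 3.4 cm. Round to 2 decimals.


Shape: rectangular pyramid
Base: 10 cm x 8 cm, Height h = 3.4 cm
Formula: V = (1/3) * base_area * h
base_area = 10 * 8 = 80
base_area * h = 80 * 3.4 = 272
V = 272 / 3
V = 90.67
90.67 cm^3


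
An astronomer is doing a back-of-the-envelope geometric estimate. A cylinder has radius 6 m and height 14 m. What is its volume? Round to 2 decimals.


Shape: cylinder
Radius r = 6 m, Height h = 14 m
Formula: V = pi * r^2 * h
r^2 = 36
V = pi * 36 * 14
V = 504 * pi
V = 1583.36
1583.36 m^3


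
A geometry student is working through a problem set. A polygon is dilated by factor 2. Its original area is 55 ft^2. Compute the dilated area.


Linear scale factor k = 2
Original area = 55 ft^2
Rule: under a linear scaling by k, areas scale by k^2.
k^2 = 2^2 = 4
New area = 55 * 4
New area = 220
220 ft^2


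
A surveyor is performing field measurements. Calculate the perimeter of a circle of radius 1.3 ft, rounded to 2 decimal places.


Shape: circle
Radius r = 1.3 ft
Formula: C = 2 * pi * r
C = 2 * pi * 1.3
C = 2.6 * pi
C = 8.17
8.17 ft


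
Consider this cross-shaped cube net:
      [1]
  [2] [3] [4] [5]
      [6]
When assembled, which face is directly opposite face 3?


Net: cross layout. Take square 3 as the base (bottom).
Fold the four squares in the horizontal row up around 3: 2 -> left, 4 -> right, 5 wraps to the top.
Fold 1 and 6 up from 3: 1 -> back, 6 -> front.
Opposite pairs are therefore: (1, 6), (2, 4), (3, 5).
Face 3 is opposite face 5.
face 5


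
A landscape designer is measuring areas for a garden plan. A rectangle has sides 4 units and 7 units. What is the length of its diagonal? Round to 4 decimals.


Shape: rectangle (diagonal via Pythagoras)
Sides: 4 units and 7 units
Formula: d = sqrt(l^2 + w^2)
l^2 = 16, w^2 = 49
l^2 + w^2 = 65
d = sqrt(65)
d = 8.0623
8.0623 units


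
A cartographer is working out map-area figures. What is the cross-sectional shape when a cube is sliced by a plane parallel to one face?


Solid: cube
Cutting plane: parallel to one face
Visualize the intersection of the plane with the solid's surface.
The boundary of the cut region is a square.
square


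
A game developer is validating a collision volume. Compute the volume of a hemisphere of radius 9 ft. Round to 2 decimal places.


Shape: hemisphere (half of a sphere)
Radius r = 9 ft
Formula: V = (1/2) * (4/3) * pi * r^3 = (2/3) * pi * r^3
r^3 = 729
(2/3) * 729 = 486
V = 486 * pi
V = 1526.81
1526.81 ft^3


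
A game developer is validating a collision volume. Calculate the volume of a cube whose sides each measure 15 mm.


Shape: cube
Side s = 15 mm
Formula: V = s^3
V = 15 * 15 * 15
V = 225 * 15
V = 3375
3375 mm^3


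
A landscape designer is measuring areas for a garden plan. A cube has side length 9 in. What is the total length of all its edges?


Shape: cube
Side s = 9 in
A cube has 12 edges, all equal.
Formula: total edge length = 12 * s
Total = 12 * 9
Total = 108
108 in


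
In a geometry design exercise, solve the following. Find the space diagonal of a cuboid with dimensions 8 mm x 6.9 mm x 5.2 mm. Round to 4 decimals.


Shape: rectangular box (space diagonal)
l = 8 mm, w = 6.9 mm, h = 5.2 mm
Visualize: the diagonal of the base, then a right triangle with that diagonal and the height.
Formula: d = sqrt(l^2 + w^2 + h^2)
l^2 + w^2 + h^2 = 64 + 47.61 + 27.04 = 138.65
d = sqrt(138.65)
d = 11.775
11.775 mm


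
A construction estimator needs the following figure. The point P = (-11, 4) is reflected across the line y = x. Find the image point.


Transformation: reflection
Original point: (-11, 4)
Rule for reflection over y = x: (x, y) -> (y, x)
Apply: (-11, 4) -> (4, -11)
(4, -11)


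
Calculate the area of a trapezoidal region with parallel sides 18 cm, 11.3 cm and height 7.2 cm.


Shape: trapezoid
Parallel sides a = 18 cm, b = 11.3 cm; Height h = 7.2 cm
Formula: A = (a + b) * h / 2
a + b = 18 + 11.3 = 29.3
A = 29.3 * 7.2 / 2
A = 210.96 / 2
A = 105.48
105.48 cm^2


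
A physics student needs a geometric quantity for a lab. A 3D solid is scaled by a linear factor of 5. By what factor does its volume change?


Linear scale factor k = 5
Rule: under a linear scaling by k, volumes scale by k^3.
k^3 = 5 * 5 * 5
k^3 = 25 * 5
k^3 = 125
Volume scales by a factor of 125.
125 (dimensionless)


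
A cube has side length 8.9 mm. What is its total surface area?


Shape: cube
Side s = 8.9 mm
A cube has 6 square faces.
Formula: SA = 6 * s^2
s^2 = 79.21
SA = 6 * 79.21
SA = 475.26
475.26 mm^2


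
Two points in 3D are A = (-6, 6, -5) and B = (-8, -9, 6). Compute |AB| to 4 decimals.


3D distance between two points
P1 = (-6, 6, -5), P2 = (-8, -9, 6)
Formula: d = sqrt((x2-x1)^2 + (y2-y1)^2 + (z2-z1)^2)
dx = -8 - -6 = -2
dy = -9 - 6 = -15
dz = 6 - -5 = 11
dx^2 + dy^2 + dz^2 = 4 + 225 + 121 = 350
d = sqrt(350)
d = 18.7083
18.7083 units


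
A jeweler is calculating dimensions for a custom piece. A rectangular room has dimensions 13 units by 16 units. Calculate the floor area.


Shape: rectangle
Length l = 13 units, Width w = 16 units
Formula: A = l * w
A = 13 * 16
A = 208
208 units^2


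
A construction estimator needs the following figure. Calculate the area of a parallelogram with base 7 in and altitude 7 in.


Shape: parallelogram
Base b = 7 in, Height h = 7 in
Formula: A = b * h
A = 7 * 7
A = 49
49 in^2


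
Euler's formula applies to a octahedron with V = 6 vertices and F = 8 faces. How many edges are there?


Polyhedron: octahedron
Euler's formula for convex polyhedra: V - E + F = 2
Given: V = 6 vertices and F = 8 faces
Solve for E:
E = V + F - 2 = 6 + 8 - 2 = 12
12 edges


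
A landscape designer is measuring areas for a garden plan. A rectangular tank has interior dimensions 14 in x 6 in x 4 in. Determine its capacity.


Shape: rectangular prism
l = 14 in, w = 6 in, h = 4 in
Formula: V = l * w * h
V = 14 * 6 * 4
V = 84 * 4
V = 336
336 in^3


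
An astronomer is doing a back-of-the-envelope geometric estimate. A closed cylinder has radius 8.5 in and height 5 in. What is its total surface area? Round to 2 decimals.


Shape: closed cylinder
Radius r = 8.5 in, Height h = 5 in
Formula: SA = 2*pi*r^2 + 2*pi*r*h = 2*pi*r*(r + h)
r + h = 13.5
2 * r * (r + h) = 2 * 8.5 * 13.5 = 229.5
SA = 229.5 * pi
SA = 721
721 in^2


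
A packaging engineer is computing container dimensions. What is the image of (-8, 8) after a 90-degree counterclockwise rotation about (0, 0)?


Transformation: rotation about the origin
Original point: (-8, 8)
Rule for 90 deg counterclockwise: (x, y) -> (-y, x)
Apply: (-8, 8) -> (-8, -8)
(-8, -8)


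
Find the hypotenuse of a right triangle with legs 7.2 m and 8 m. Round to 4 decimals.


Shape: right triangle
Legs a = 7.2 m, b = 8 m
Formula: c = sqrt(a^2 + b^2)
a^2 = 51.84, b^2 = 64
a^2 + b^2 = 115.84
c = sqrt(115.84)
c = 10.7629
10.7629 m


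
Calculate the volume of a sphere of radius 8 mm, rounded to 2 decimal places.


Shape: sphere
Radius r = 8 mm
Formula: V = (4/3) * pi * r^3
r^3 = 512
(4/3) * 512 = 682.666667
V = 682.666667 * pi
V = 2144.66
2144.66 mm^3


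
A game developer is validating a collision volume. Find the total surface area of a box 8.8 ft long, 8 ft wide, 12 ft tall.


Shape: rectangular prism
l = 8.8 ft, w = 8 ft, h = 12 ft
Formula: SA = 2(lw + lh + wh)
lw = 70.4, lh = 105.6, wh = 96
lw + lh + wh = 272
SA = 2 * 272
SA = 544
544 ft^2


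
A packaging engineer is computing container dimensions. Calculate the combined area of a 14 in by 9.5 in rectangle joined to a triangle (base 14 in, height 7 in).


Composite shape: rectangle + triangle
Rectangle area = 14 * 9.5 = 133
Triangle area = 0.5 * 14 * 7 = 49
Total = 133 + 49
Total = 182
182 in^2


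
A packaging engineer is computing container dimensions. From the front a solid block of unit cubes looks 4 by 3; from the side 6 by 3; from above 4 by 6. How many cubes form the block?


Orthographic views of a solid rectangular block:
Front view 4 x 3 -> length = 4, height = 3
Side view 6 x 3 -> width = 6, height = 3 (consistent)
Top view 4 x 6 -> confirms length = 4, width = 6
The block is 4 x 6 x 3.
Total unit cubes = 4 * 6 * 3 = 72
72 unit cubes


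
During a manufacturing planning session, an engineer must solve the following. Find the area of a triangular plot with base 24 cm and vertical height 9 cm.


Shape: triangle
Base b = 24 cm, Height h = 9 cm
Formula: A = (1/2) * b * h
A = 0.5 * 24 * 9
A = 0.5 * 216
A = 108
108 cm^2


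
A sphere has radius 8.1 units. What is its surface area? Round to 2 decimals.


Shape: sphere
Radius r = 8.1 units
Formula: SA = 4 * pi * r^2
r^2 = 65.61
SA = 4 * pi * 65.61
SA = 262.44 * pi
SA = 824.48
824.48 units^2


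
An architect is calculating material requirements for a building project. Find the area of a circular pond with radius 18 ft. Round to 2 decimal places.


Shape: circle
Radius r = 18 ft
Formula: A = pi * r^2
r^2 = 18^2 = 324
A = pi * 324
A = 1017.88
1017.88 ft^2


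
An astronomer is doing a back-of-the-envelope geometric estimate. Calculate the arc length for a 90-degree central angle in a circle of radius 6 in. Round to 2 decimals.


Shape: circular arc
Radius r = 6 in, Angle = 90 degrees
Formula: L = (angle/360) * 2 * pi * r
2 * pi * r = 12 * pi
L = (90/360) * 12 * pi
L = 3 * pi
L = 9.42
9.42 in


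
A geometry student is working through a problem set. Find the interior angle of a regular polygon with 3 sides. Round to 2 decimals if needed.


Shape: regular triangle (3 sides)
Formula: interior angle = (n - 2) * 180 / n
(n - 2) = 1
(n - 2) * 180 = 180
angle = 180 / 3
angle = 60
60 degrees


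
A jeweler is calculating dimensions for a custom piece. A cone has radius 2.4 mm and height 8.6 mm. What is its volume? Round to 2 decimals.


Shape: cone
Radius r = 2.4 mm, Height h = 8.6 mm
Formula: V = (1/3) * pi * r^2 * h
r^2 = 5.76
pi * r^2 * h = pi * 5.76 * 8.6 = 49.536 * pi
V = 49.536 * pi / 3
V = 51.87
51.87 mm^3


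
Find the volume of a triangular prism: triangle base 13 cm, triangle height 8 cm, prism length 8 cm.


Shape: triangular prism
Triangle base = 13 cm, triangle height = 8 cm, prism length L = 8 cm
Formula: V = (1/2 * b * h_tri) * L
Cross-section area = 0.5 * 13 * 8 = 52
V = 52 * 8
V = 416
416 cm^3


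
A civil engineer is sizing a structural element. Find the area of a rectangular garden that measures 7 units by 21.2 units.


Shape: rectangle
Length l = 7 units, Width w = 21.2 units
Formula: A = l * w
A = 7 * 21.2
A = 148.4
148.4 units^2


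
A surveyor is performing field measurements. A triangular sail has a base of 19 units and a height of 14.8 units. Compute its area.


Shape: triangle
Base b = 19 units, Height h = 14.8 units
Formula: A = (1/2) * b * h
A = 0.5 * 19 * 14.8
A = 0.5 * 281.2
A = 140.6
140.6 units^2


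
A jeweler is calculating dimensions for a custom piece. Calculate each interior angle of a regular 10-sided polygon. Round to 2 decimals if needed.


Shape: regular decagon (10 sides)
Formula: interior angle = (n - 2) * 180 / n
(n - 2) = 8
(n - 2) * 180 = 1440
angle = 1440 / 10
angle = 144
144 degrees


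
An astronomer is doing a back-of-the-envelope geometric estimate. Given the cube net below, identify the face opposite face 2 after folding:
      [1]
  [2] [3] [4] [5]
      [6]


Net: cross layout. Take square 3 as the base (bottom).
Fold the four squares in the horizontal row up around 3: 2 -> left, 4 -> right, 5 wraps to the top.
Fold 1 and 6 up from 3: 1 -> back, 6 -> front.
Opposite pairs are therefore: (1, 6), (2, 4), (3, 5).
Face 2 is opposite face 4.
face 4


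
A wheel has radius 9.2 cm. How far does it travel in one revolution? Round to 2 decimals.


Shape: circle
Radius r = 9.2 cm
Formula: C = 2 * pi * r
C = 2 * pi * 9.2
C = 18.4 * pi
C = 57.81
57.81 cm


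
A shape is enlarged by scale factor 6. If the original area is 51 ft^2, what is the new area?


Linear scale factor k = 6
Original area = 51 ft^2
Rule: under a linear scaling by k, areas scale by k^2.
k^2 = 6^2 = 36
New area = 51 * 36
New area = 1836
1836 ft^2


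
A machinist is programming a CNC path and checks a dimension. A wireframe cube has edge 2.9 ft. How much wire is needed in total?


Shape: cube
Side s = 2.9 ft
A cube has 12 edges, all equal.
Formula: total edge length = 12 * s
Total = 12 * 2.9
Total = 34.8
34.8 ft


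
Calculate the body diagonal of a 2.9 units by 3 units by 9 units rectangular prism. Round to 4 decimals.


Shape: rectangular box (space diagonal)
l = 2.9 units, w = 3 units, h = 9 units
Visualize: the diagonal of the base, then a right triangle with that diagonal and the height.
Formula: d = sqrt(l^2 + w^2 + h^2)
l^2 + w^2 + h^2 = 8.41 + 9 + 81 = 98.41
d = sqrt(98.41)
d = 9.9202
9.9202 units


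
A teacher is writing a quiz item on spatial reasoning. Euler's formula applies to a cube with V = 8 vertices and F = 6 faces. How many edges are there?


Polyhedron: cube
Euler's formula for convex polyhedra: V - E + F = 2
Given: V = 8 vertices and F = 6 faces
Solve for E:
E = V + F - 2 = 8 + 6 - 2 = 12
12 edges


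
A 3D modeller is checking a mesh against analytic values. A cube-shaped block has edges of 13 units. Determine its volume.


Shape: cube
Side s = 13 units
Formula: V = s^3
V = 13 * 13 * 13
V = 169 * 13
V = 2197
2197 units^3


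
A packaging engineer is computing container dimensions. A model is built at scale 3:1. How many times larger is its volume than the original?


Linear scale factor k = 3
Rule: under a linear scaling by k, volumes scale by k^3.
k^3 = 3 * 3 * 3
k^3 = 9 * 3
k^3 = 27
Volume scales by a factor of 27.
27 (dimensionless)


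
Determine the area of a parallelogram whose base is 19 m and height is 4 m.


Shape: parallelogram
Base b = 19 m, Height h = 4 m
Formula: A = b * h
A = 19 * 4
A = 76
76 m^2


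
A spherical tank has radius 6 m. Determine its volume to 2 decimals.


Shape: sphere
Radius r = 6 m
Formula: V = (4/3) * pi * r^3
r^3 = 216
(4/3) * 216 = 288
V = 288 * pi
V = 904.78
904.78 m^3


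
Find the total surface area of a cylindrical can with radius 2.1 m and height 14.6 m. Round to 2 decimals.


Shape: closed cylinder
Radius r = 2.1 m, Height h = 14.6 m
Formula: SA = 2*pi*r^2 + 2*pi*r*h = 2*pi*r*(r + h)
r + h = 16.7
2 * r * (r + h) = 2 * 2.1 * 16.7 = 70.14
SA = 70.14 * pi
SA = 220.35
220.35 m^2


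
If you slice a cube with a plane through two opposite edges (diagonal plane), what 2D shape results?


Solid: cube
Cutting plane: through two opposite edges (diagonal plane)
Visualize the intersection of the plane with the solid's surface.
The boundary of the cut region is a rectangle.
rectangle


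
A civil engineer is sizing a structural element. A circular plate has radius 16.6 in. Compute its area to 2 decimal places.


Shape: circle
Radius r = 16.6 in
Formula: A = pi * r^2
r^2 = 16.6^2 = 275.56
A = pi * 275.56
A = 865.7
865.7 in^2


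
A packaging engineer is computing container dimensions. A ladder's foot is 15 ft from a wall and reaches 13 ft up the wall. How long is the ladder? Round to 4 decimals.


Shape: right triangle
Legs a = 15 ft, b = 13 ft
Formula: c = sqrt(a^2 + b^2)
a^2 = 225, b^2 = 169
a^2 + b^2 = 394
c = sqrt(394)
c = 19.8494
19.8494 ft


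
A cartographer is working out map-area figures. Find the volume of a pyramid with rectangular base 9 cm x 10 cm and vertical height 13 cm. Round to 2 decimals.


Shape: rectangular pyramid
Base: 9 cm x 10 cm, Height h = 13 cm
Formula: V = (1/3) * base_area * h
base_area = 9 * 10 = 90
base_area * h = 90 * 13 = 1170
V = 1170 / 3
V = 390
390 cm^3


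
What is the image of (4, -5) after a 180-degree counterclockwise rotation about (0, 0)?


Transformation: rotation about the origin
Original point: (4, -5)
Rule for 180 deg: (x, y) -> (-x, -y)
Apply: (4, -5) -> (-4, 5)
(-4, 5)


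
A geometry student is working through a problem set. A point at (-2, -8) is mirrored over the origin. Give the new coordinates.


Transformation: reflection
Original point: (-2, -8)
Rule for reflection through the origin: (x, y) -> (-x, -y)
Apply: (-2, -8) -> (2, 8)
(2, 8)


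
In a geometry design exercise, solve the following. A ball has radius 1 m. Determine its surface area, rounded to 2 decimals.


Shape: sphere
Radius r = 1 m
Formula: SA = 4 * pi * r^2
r^2 = 1
SA = 4 * pi * 1
SA = 4 * pi
SA = 12.57
12.57 m^2


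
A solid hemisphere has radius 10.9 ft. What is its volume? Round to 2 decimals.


Shape: hemisphere (half of a sphere)
Radius r = 10.9 ft
Formula: V = (1/2) * (4/3) * pi * r^3 = (2/3) * pi * r^3
r^3 = 1295.029
(2/3) * 1295.029 = 863.352667
V = 863.352667 * pi
V = 2712.3
2712.3 ft^3


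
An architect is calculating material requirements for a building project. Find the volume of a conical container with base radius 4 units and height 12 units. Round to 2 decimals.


Shape: cone
Radius r = 4 units, Height h = 12 units
Formula: V = (1/3) * pi * r^2 * h
r^2 = 16
pi * r^2 * h = pi * 16 * 12 = 192 * pi
V = 192 * pi / 3
V = 201.06
201.06 units^3


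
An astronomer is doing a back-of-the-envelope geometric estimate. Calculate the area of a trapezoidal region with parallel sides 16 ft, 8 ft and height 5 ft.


Shape: trapezoid
Parallel sides a = 16 ft, b = 8 ft; Height h = 5 ft
Formula: A = (a + b) * h / 2
a + b = 16 + 8 = 24
A = 24 * 5 / 2
A = 120 / 2
A = 60
60 ft^2


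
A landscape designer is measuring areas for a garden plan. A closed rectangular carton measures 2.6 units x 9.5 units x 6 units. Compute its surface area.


Shape: rectangular prism
l = 2.6 units, w = 9.5 units, h = 6 units
Formula: SA = 2(lw + lh + wh)
lw = 24.7, lh = 15.6, wh = 57
lw + lh + wh = 97.3
SA = 2 * 97.3
SA = 194.6
194.6 units^2


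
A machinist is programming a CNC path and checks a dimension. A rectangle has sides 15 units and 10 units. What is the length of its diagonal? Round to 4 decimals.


Shape: rectangle (diagonal via Pythagoras)
Sides: 15 units and 10 units
Formula: d = sqrt(l^2 + w^2)
l^2 = 225, w^2 = 100
l^2 + w^2 = 325
d = sqrt(325)
d = 18.0278
18.0278 units


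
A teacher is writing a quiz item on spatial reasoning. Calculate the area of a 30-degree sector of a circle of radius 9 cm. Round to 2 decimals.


Shape: circular sector
Radius r = 9 cm, Angle = 30 degrees
Formula: A = (angle/360) * pi * r^2
r^2 = 81
Fraction of circle = 30/360
A = (30/360) * pi * 81
A = 6.75 * pi
A = 21.21
21.21 cm^2


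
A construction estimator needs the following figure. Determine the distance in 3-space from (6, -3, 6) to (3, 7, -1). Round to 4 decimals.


3D distance between two points
P1 = (6, -3, 6), P2 = (3, 7, -1)
Formula: d = sqrt((x2-x1)^2 + (y2-y1)^2 + (z2-z1)^2)
dx = 3 - 6 = -3
dy = 7 - -3 = 10
dz = -1 - 6 = -7
dx^2 + dy^2 + dz^2 = 9 + 100 + 49 = 158
d = sqrt(158)
d = 12.5698
12.5698 units


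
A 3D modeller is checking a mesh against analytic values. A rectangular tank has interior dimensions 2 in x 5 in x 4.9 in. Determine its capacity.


Shape: rectangular prism
l = 2 in, w = 5 in, h = 4.9 in
Formula: V = l * w * h
V = 2 * 5 * 4.9
V = 10 * 4.9
V = 49
49 in^3


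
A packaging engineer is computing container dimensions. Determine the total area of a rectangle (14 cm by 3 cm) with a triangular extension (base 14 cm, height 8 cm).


Composite shape: rectangle + triangle
Rectangle area = 14 * 3 = 42
Triangle area = 0.5 * 14 * 8 = 56
Total = 42 + 56
Total = 98
98 cm^2


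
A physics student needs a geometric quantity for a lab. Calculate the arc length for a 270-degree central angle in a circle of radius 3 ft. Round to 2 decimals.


Shape: circular arc
Radius r = 3 ft, Angle = 270 degrees
Formula: L = (angle/360) * 2 * pi * r
2 * pi * r = 6 * pi
L = (270/360) * 6 * pi
L = 4.5 * pi
L = 14.14
14.14 ft


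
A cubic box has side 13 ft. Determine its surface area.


Shape: cube
Side s = 13 ft
A cube has 6 square faces.
Formula: SA = 6 * s^2
s^2 = 169
SA = 6 * 169
SA = 1014
1014 ft^2


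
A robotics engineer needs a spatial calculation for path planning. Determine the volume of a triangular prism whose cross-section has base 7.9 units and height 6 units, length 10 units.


Shape: triangular prism
Triangle base = 7.9 units, triangle height = 6 units, prism length L = 10 units
Formula: V = (1/2 * b * h_tri) * L
Cross-section area = 0.5 * 7.9 * 6 = 23.7
V = 23.7 * 10
V = 237
237 units^3


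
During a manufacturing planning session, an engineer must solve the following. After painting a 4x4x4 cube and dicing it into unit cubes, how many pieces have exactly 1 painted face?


Large cube: 4 x 4 x 4, cut into unit cubes.
n = 4, so n - 2 = 2
Cubes with 1 painted face lie in the interior of each face.
A cube has 6 faces; each contributes (n - 2)^2 = 4 such cubes.
Count = 6 * 4 = 24
24 unit cubes


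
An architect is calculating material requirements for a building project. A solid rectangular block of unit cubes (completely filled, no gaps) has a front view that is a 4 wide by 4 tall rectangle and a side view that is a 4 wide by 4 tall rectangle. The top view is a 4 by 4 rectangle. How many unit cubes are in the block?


Orthographic views of a solid rectangular block:
Front view 4 x 4 -> length = 4, height = 4
Side view 4 x 4 -> width = 4, height = 4 (consistent)
Top view 4 x 4 -> confirms length = 4, width = 4
The block is 4 x 4 x 4.
Total unit cubes = 4 * 4 * 4 = 64
64 unit cubes


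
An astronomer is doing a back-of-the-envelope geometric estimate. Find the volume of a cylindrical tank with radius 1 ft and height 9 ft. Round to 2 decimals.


Shape: cylinder
Radius r = 1 ft, Height h = 9 ft
Formula: V = pi * r^2 * h
r^2 = 1
V = pi * 1 * 9
V = 9 * pi
V = 28.27
28.27 ft^3


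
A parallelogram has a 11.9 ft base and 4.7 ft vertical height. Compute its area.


Shape: parallelogram
Base b = 11.9 ft, Height h = 4.7 ft
Formula: A = b * h
A = 11.9 * 4.7
A = 55.93
55.93 ft^2


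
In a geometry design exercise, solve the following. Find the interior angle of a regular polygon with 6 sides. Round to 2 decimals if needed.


Shape: regular hexagon (6 sides)
Formula: interior angle = (n - 2) * 180 / n
(n - 2) = 4
(n - 2) * 180 = 720
angle = 720 / 6
angle = 120
120 degrees


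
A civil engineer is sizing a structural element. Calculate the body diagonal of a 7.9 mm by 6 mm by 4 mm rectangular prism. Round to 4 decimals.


Shape: rectangular box (space diagonal)
l = 7.9 mm, w = 6 mm, h = 4 mm
Visualize: the diagonal of the base, then a right triangle with that diagonal and the height.
Formula: d = sqrt(l^2 + w^2 + h^2)
l^2 + w^2 + h^2 = 62.41 + 36 + 16 = 114.41
d = sqrt(114.41)
d = 10.6963
10.6963 mm


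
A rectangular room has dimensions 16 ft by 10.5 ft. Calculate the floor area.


Shape: rectangle
Length l = 16 ft, Width w = 10.5 ft
Formula: A = l * w
A = 16 * 10.5
A = 168
168 ft^2


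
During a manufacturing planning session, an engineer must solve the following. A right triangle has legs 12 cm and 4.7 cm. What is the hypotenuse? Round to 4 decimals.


Shape: right triangle
Legs a = 12 cm, b = 4.7 cm
Formula: c = sqrt(a^2 + b^2)
a^2 = 144, b^2 = 22.09
a^2 + b^2 = 166.09
c = sqrt(166.09)
c = 12.8876
12.8876 cm


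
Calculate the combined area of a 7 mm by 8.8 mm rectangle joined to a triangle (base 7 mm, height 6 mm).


Composite shape: rectangle + triangle
Rectangle area = 7 * 8.8 = 61.6
Triangle area = 0.5 * 7 * 6 = 21
Total = 61.6 + 21
Total = 82.6
82.6 mm^2


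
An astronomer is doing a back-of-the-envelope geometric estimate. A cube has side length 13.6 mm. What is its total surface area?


Shape: cube
Side s = 13.6 mm
A cube has 6 square faces.
Formula: SA = 6 * s^2
s^2 = 184.96
SA = 6 * 184.96
SA = 1109.76
1109.76 mm^2


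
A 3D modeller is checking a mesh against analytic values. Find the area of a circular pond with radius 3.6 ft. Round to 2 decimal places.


Shape: circle
Radius r = 3.6 ft
Formula: A = pi * r^2
r^2 = 3.6^2 = 12.96
A = pi * 12.96
A = 40.72
40.72 ft^2


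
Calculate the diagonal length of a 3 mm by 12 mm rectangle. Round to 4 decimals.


Shape: rectangle (diagonal via Pythagoras)
Sides: 3 mm and 12 mm
Formula: d = sqrt(l^2 + w^2)
l^2 = 9, w^2 = 144
l^2 + w^2 = 153
d = sqrt(153)
d = 12.3693
12.3693 mm


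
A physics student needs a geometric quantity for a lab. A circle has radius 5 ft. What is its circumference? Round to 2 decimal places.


Shape: circle
Radius r = 5 ft
Formula: C = 2 * pi * r
C = 2 * pi * 5
C = 10 * pi
C = 31.42
31.42 ft


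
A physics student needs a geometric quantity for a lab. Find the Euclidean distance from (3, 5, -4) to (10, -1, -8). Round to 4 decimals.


3D distance between two points
P1 = (3, 5, -4), P2 = (10, -1, -8)
Formula: d = sqrt((x2-x1)^2 + (y2-y1)^2 + (z2-z1)^2)
dx = 10 - 3 = 7
dy = -1 - 5 = -6
dz = -8 - -4 = -4
dx^2 + dy^2 + dz^2 = 49 + 36 + 16 = 101
d = sqrt(101)
d = 10.0499
10.0499 units


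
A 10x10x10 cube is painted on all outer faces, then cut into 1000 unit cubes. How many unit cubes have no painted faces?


Large cube: 10 x 10 x 10, cut into unit cubes.
n = 10, so n - 2 = 8
Unpainted cubes form the interior (n - 2)^3 block.
(n - 2)^3 = 8^3 = 512
512 unit cubes


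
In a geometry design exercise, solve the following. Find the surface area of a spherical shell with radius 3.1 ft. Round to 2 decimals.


Shape: sphere
Radius r = 3.1 ft
Formula: SA = 4 * pi * r^2
r^2 = 9.61
SA = 4 * pi * 9.61
SA = 38.44 * pi
SA = 120.76
120.76 ft^2


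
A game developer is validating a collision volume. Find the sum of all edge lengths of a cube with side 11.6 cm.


Shape: cube
Side s = 11.6 cm
A cube has 12 edges, all equal.
Formula: total edge length = 12 * s
Total = 12 * 11.6
Total = 139.2
139.2 cm


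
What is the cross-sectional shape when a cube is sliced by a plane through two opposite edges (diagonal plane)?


Solid: cube
Cutting plane: through two opposite edges (diagonal plane)
Visualize the intersection of the plane with the solid's surface.
The boundary of the cut region is a rectangle.
rectangle
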